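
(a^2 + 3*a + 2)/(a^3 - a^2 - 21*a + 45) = (a^2 + 3*a + 2)/(a^3 - a^2 - 21*a + 45)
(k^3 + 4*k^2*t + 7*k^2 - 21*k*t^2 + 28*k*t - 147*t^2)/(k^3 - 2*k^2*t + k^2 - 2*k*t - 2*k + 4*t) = (k^3 + 4*k^2*t + 7*k^2 - 21*k*t^2 + 28*k*t - 147*t^2)/(k^3 - 2*k^2*t + k^2 - 2*k*t - 2*k + 4*t)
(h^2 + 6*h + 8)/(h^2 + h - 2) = (h + 4)/(h - 1)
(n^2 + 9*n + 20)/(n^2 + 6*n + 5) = (n + 4)/(n + 1)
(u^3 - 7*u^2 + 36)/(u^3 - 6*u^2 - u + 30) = (u - 6)/(u - 5)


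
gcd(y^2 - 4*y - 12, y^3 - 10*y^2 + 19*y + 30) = y - 6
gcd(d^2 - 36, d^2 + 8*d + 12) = d + 6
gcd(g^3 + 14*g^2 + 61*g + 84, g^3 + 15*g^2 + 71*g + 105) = g^2 + 10*g + 21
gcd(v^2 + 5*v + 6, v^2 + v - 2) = v + 2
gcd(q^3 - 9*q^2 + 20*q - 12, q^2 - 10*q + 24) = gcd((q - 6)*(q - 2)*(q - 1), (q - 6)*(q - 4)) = q - 6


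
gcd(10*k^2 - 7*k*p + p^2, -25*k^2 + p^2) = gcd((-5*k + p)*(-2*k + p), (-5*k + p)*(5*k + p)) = -5*k + p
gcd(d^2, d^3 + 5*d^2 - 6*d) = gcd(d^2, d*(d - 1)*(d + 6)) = d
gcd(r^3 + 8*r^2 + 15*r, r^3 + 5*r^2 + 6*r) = r^2 + 3*r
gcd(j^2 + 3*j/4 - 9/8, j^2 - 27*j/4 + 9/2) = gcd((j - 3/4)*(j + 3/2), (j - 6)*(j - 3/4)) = j - 3/4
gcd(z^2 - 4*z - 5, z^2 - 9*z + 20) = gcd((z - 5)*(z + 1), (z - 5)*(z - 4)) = z - 5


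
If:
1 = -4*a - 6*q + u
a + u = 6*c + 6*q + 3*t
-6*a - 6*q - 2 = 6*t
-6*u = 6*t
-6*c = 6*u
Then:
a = -14/43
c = -3/43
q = 8/129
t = -3/43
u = 3/43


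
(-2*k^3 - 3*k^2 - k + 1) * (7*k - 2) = -14*k^4 - 17*k^3 - k^2 + 9*k - 2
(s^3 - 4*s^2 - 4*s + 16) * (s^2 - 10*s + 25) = s^5 - 14*s^4 + 61*s^3 - 44*s^2 - 260*s + 400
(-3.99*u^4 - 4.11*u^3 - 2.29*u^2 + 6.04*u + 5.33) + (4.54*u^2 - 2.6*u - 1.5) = -3.99*u^4 - 4.11*u^3 + 2.25*u^2 + 3.44*u + 3.83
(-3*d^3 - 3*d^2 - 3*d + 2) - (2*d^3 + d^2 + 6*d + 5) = -5*d^3 - 4*d^2 - 9*d - 3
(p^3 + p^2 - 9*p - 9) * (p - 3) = p^4 - 2*p^3 - 12*p^2 + 18*p + 27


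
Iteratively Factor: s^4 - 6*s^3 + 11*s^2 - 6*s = (s - 2)*(s^3 - 4*s^2 + 3*s) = (s - 3)*(s - 2)*(s^2 - s) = s*(s - 3)*(s - 2)*(s - 1)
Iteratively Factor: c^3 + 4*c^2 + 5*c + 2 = (c + 2)*(c^2 + 2*c + 1) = (c + 1)*(c + 2)*(c + 1)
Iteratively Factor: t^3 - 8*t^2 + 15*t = (t)*(t^2 - 8*t + 15) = t*(t - 5)*(t - 3)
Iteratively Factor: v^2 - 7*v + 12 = (v - 3)*(v - 4)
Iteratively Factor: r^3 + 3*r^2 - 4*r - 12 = (r + 3)*(r^2 - 4) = (r - 2)*(r + 3)*(r + 2)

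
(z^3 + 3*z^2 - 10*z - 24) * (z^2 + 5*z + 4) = z^5 + 8*z^4 + 9*z^3 - 62*z^2 - 160*z - 96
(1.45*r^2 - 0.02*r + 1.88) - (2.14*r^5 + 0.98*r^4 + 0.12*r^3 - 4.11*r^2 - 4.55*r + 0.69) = -2.14*r^5 - 0.98*r^4 - 0.12*r^3 + 5.56*r^2 + 4.53*r + 1.19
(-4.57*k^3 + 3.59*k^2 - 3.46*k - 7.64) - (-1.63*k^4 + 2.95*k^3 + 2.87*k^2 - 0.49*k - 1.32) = 1.63*k^4 - 7.52*k^3 + 0.72*k^2 - 2.97*k - 6.32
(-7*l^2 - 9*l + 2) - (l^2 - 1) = -8*l^2 - 9*l + 3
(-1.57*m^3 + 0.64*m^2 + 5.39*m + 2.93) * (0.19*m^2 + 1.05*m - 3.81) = -0.2983*m^5 - 1.5269*m^4 + 7.6778*m^3 + 3.7778*m^2 - 17.4594*m - 11.1633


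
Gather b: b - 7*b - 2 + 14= 12 - 6*b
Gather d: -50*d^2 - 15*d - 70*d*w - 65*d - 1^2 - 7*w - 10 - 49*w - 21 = -50*d^2 + d*(-70*w - 80) - 56*w - 32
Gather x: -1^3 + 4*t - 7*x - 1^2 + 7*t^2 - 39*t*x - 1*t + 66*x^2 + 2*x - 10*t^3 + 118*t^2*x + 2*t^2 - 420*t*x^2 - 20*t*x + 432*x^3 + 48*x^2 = -10*t^3 + 9*t^2 + 3*t + 432*x^3 + x^2*(114 - 420*t) + x*(118*t^2 - 59*t - 5) - 2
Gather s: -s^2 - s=-s^2 - s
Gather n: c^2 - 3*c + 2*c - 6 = c^2 - c - 6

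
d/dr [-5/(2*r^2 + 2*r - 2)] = 5*(2*r + 1)/(2*(r^2 + r - 1)^2)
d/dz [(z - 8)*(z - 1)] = 2*z - 9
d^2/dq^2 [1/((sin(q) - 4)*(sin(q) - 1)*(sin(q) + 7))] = (-9*sin(q)^5 - 31*sin(q)^4 + 27*sin(q)^3 + 497*sin(q)^2 - 402*sin(q) - 1810)/((sin(q) - 4)^3*(sin(q) - 1)^2*(sin(q) + 7)^3)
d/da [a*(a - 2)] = 2*a - 2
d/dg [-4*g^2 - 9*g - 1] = -8*g - 9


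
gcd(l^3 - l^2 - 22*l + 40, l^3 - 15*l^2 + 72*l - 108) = 1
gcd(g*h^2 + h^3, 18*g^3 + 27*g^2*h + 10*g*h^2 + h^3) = g + h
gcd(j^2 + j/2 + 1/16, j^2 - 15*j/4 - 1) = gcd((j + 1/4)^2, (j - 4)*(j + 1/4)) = j + 1/4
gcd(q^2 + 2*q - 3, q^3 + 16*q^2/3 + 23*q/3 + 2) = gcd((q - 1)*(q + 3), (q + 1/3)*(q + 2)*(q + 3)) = q + 3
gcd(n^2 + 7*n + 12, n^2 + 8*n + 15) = n + 3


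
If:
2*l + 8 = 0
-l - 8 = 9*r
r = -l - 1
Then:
No Solution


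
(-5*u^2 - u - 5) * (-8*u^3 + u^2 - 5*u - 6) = 40*u^5 + 3*u^4 + 64*u^3 + 30*u^2 + 31*u + 30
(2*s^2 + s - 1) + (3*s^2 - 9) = 5*s^2 + s - 10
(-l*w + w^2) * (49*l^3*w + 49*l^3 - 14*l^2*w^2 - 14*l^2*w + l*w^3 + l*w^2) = -49*l^4*w^2 - 49*l^4*w + 63*l^3*w^3 + 63*l^3*w^2 - 15*l^2*w^4 - 15*l^2*w^3 + l*w^5 + l*w^4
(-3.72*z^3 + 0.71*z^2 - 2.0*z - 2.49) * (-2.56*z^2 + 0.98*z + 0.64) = 9.5232*z^5 - 5.4632*z^4 + 3.435*z^3 + 4.8688*z^2 - 3.7202*z - 1.5936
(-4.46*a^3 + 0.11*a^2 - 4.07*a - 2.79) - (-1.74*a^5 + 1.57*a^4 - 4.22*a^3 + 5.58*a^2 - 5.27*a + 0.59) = 1.74*a^5 - 1.57*a^4 - 0.24*a^3 - 5.47*a^2 + 1.2*a - 3.38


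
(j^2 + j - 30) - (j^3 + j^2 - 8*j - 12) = -j^3 + 9*j - 18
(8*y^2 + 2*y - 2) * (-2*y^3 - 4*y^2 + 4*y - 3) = -16*y^5 - 36*y^4 + 28*y^3 - 8*y^2 - 14*y + 6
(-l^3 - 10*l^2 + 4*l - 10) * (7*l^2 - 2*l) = -7*l^5 - 68*l^4 + 48*l^3 - 78*l^2 + 20*l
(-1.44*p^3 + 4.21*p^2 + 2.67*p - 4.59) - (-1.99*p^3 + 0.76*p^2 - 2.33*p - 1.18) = 0.55*p^3 + 3.45*p^2 + 5.0*p - 3.41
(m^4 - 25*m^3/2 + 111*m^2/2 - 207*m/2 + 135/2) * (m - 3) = m^5 - 31*m^4/2 + 93*m^3 - 270*m^2 + 378*m - 405/2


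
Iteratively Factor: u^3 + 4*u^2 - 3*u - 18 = (u + 3)*(u^2 + u - 6) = (u + 3)^2*(u - 2)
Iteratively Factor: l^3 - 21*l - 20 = (l + 4)*(l^2 - 4*l - 5) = (l + 1)*(l + 4)*(l - 5)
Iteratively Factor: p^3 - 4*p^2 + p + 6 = (p - 3)*(p^2 - p - 2) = (p - 3)*(p + 1)*(p - 2)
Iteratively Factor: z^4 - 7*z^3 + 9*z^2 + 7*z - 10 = (z - 2)*(z^3 - 5*z^2 - z + 5) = (z - 2)*(z + 1)*(z^2 - 6*z + 5) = (z - 2)*(z - 1)*(z + 1)*(z - 5)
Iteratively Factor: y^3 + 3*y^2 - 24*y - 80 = (y - 5)*(y^2 + 8*y + 16) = (y - 5)*(y + 4)*(y + 4)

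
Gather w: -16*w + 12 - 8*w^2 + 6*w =-8*w^2 - 10*w + 12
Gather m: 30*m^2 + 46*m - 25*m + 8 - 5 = 30*m^2 + 21*m + 3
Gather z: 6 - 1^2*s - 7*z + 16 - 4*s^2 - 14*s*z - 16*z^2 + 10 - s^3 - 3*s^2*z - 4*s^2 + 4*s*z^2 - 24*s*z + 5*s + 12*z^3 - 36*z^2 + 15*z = -s^3 - 8*s^2 + 4*s + 12*z^3 + z^2*(4*s - 52) + z*(-3*s^2 - 38*s + 8) + 32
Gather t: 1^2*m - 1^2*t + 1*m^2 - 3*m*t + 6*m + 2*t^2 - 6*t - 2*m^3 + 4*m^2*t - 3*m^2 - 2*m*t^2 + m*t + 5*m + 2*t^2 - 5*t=-2*m^3 - 2*m^2 + 12*m + t^2*(4 - 2*m) + t*(4*m^2 - 2*m - 12)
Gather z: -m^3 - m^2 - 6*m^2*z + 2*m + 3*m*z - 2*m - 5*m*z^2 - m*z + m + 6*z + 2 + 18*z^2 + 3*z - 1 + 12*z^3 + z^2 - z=-m^3 - m^2 + m + 12*z^3 + z^2*(19 - 5*m) + z*(-6*m^2 + 2*m + 8) + 1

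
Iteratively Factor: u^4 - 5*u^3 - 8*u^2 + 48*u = (u - 4)*(u^3 - u^2 - 12*u) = (u - 4)^2*(u^2 + 3*u) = (u - 4)^2*(u + 3)*(u)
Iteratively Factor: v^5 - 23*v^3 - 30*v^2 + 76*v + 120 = (v + 3)*(v^4 - 3*v^3 - 14*v^2 + 12*v + 40) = (v - 2)*(v + 3)*(v^3 - v^2 - 16*v - 20) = (v - 2)*(v + 2)*(v + 3)*(v^2 - 3*v - 10) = (v - 2)*(v + 2)^2*(v + 3)*(v - 5)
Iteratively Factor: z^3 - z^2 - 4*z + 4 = (z - 1)*(z^2 - 4) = (z - 2)*(z - 1)*(z + 2)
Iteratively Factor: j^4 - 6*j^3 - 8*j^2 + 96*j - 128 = (j + 4)*(j^3 - 10*j^2 + 32*j - 32) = (j - 4)*(j + 4)*(j^2 - 6*j + 8) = (j - 4)*(j - 2)*(j + 4)*(j - 4)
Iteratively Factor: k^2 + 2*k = (k + 2)*(k)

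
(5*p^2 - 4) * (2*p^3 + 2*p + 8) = 10*p^5 + 2*p^3 + 40*p^2 - 8*p - 32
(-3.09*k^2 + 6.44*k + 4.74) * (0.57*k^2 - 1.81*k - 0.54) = -1.7613*k^4 + 9.2637*k^3 - 7.286*k^2 - 12.057*k - 2.5596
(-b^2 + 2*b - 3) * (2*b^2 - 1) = -2*b^4 + 4*b^3 - 5*b^2 - 2*b + 3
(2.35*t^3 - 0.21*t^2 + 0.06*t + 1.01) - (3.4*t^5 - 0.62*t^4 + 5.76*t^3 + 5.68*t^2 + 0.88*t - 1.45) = -3.4*t^5 + 0.62*t^4 - 3.41*t^3 - 5.89*t^2 - 0.82*t + 2.46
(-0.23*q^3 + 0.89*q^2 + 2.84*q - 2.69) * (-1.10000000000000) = 0.253*q^3 - 0.979*q^2 - 3.124*q + 2.959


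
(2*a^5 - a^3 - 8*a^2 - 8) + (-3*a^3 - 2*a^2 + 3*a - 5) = 2*a^5 - 4*a^3 - 10*a^2 + 3*a - 13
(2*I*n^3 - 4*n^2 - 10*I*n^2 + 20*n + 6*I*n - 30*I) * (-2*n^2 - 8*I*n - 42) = -4*I*n^5 + 24*n^4 + 20*I*n^4 - 120*n^3 - 64*I*n^3 + 216*n^2 + 320*I*n^2 - 1080*n - 252*I*n + 1260*I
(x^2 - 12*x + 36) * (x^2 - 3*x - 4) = x^4 - 15*x^3 + 68*x^2 - 60*x - 144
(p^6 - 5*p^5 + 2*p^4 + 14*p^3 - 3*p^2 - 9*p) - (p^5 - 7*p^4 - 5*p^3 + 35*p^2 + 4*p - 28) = p^6 - 6*p^5 + 9*p^4 + 19*p^3 - 38*p^2 - 13*p + 28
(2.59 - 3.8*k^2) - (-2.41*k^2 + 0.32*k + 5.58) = -1.39*k^2 - 0.32*k - 2.99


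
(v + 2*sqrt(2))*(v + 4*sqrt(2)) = v^2 + 6*sqrt(2)*v + 16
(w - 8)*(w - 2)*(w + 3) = w^3 - 7*w^2 - 14*w + 48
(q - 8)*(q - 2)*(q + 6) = q^3 - 4*q^2 - 44*q + 96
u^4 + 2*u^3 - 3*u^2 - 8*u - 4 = (u - 2)*(u + 1)^2*(u + 2)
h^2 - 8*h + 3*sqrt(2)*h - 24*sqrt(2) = (h - 8)*(h + 3*sqrt(2))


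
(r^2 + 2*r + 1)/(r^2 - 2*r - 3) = (r + 1)/(r - 3)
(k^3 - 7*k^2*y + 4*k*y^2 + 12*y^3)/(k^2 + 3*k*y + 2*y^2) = (k^2 - 8*k*y + 12*y^2)/(k + 2*y)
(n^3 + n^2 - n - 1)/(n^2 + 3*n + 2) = (n^2 - 1)/(n + 2)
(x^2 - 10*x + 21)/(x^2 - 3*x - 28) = (x - 3)/(x + 4)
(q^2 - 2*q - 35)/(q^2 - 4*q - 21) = (q + 5)/(q + 3)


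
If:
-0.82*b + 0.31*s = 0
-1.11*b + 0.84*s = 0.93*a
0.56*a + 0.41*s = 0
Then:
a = 0.00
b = 0.00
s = 0.00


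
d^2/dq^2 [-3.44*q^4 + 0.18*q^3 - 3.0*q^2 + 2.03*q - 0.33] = -41.28*q^2 + 1.08*q - 6.0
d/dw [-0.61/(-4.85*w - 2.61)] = -2.9585/(4.85*w + 2.61)^2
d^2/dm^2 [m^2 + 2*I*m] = 2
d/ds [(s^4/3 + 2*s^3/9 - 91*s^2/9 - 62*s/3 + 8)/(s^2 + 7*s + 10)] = (6*s^5 + 65*s^4 + 148*s^3 - 391*s^2 - 1964*s - 2364)/(9*(s^4 + 14*s^3 + 69*s^2 + 140*s + 100))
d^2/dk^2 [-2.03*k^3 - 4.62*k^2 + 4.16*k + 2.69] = -12.18*k - 9.24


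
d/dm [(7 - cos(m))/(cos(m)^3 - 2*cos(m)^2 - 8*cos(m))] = (-2*cos(m)^3 + 23*cos(m)^2 - 28*cos(m) - 56)*sin(m)/((cos(m) - 4)^2*(cos(m) + 2)^2*cos(m)^2)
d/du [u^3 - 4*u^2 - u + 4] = 3*u^2 - 8*u - 1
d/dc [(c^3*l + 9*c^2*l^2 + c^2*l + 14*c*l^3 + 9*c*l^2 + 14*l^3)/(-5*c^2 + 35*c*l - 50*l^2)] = l*(-c^4 + 14*c^3*l + 47*c^2*l^2 + 16*c^2*l - 180*c*l^3 + 8*c*l^2 - 140*l^4 - 188*l^3)/(5*(c^4 - 14*c^3*l + 69*c^2*l^2 - 140*c*l^3 + 100*l^4))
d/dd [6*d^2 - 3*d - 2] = 12*d - 3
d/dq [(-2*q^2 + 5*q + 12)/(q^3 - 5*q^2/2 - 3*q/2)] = 2*(4*q^4 - 20*q^3 - 41*q^2 + 120*q + 36)/(q^2*(4*q^4 - 20*q^3 + 13*q^2 + 30*q + 9))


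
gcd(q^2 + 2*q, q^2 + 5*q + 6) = q + 2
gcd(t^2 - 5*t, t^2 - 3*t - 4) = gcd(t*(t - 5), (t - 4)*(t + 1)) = 1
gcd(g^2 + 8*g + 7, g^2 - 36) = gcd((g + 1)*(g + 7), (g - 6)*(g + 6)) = 1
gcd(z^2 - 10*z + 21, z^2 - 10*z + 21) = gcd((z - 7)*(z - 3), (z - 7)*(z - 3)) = z^2 - 10*z + 21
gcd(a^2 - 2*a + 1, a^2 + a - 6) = 1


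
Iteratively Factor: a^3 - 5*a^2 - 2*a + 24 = (a - 4)*(a^2 - a - 6) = (a - 4)*(a + 2)*(a - 3)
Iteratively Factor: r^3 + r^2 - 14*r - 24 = (r + 2)*(r^2 - r - 12) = (r + 2)*(r + 3)*(r - 4)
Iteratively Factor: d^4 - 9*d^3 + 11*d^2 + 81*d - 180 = (d - 3)*(d^3 - 6*d^2 - 7*d + 60) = (d - 3)*(d + 3)*(d^2 - 9*d + 20) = (d - 5)*(d - 3)*(d + 3)*(d - 4)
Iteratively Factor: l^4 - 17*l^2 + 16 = (l + 1)*(l^3 - l^2 - 16*l + 16) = (l + 1)*(l + 4)*(l^2 - 5*l + 4) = (l - 1)*(l + 1)*(l + 4)*(l - 4)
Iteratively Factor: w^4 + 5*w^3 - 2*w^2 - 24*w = (w + 4)*(w^3 + w^2 - 6*w) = w*(w + 4)*(w^2 + w - 6) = w*(w - 2)*(w + 4)*(w + 3)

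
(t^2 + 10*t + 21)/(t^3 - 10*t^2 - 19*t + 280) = (t^2 + 10*t + 21)/(t^3 - 10*t^2 - 19*t + 280)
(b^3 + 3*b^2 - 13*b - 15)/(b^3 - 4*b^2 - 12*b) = (-b^3 - 3*b^2 + 13*b + 15)/(b*(-b^2 + 4*b + 12))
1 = 1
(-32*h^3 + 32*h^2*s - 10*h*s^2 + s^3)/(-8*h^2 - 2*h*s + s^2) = (8*h^2 - 6*h*s + s^2)/(2*h + s)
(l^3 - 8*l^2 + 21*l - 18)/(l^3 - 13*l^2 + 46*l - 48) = (l - 3)/(l - 8)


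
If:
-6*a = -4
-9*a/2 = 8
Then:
No Solution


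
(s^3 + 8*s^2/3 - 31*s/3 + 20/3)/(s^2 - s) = s + 11/3 - 20/(3*s)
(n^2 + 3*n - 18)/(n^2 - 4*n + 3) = (n + 6)/(n - 1)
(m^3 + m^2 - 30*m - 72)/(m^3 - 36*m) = (m^2 + 7*m + 12)/(m*(m + 6))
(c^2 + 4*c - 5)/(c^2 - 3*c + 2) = (c + 5)/(c - 2)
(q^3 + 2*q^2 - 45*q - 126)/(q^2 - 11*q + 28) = (q^2 + 9*q + 18)/(q - 4)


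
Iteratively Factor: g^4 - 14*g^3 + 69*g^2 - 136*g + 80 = (g - 4)*(g^3 - 10*g^2 + 29*g - 20) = (g - 4)^2*(g^2 - 6*g + 5) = (g - 4)^2*(g - 1)*(g - 5)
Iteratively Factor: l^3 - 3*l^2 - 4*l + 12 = (l - 3)*(l^2 - 4) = (l - 3)*(l - 2)*(l + 2)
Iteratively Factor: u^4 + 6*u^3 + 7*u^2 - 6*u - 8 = (u + 1)*(u^3 + 5*u^2 + 2*u - 8) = (u + 1)*(u + 4)*(u^2 + u - 2) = (u + 1)*(u + 2)*(u + 4)*(u - 1)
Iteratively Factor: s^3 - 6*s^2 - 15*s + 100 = (s + 4)*(s^2 - 10*s + 25) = (s - 5)*(s + 4)*(s - 5)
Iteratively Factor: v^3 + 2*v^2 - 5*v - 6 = (v - 2)*(v^2 + 4*v + 3) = (v - 2)*(v + 1)*(v + 3)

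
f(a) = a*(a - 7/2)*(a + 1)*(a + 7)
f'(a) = a*(a - 7/2)*(a + 1) + a*(a - 7/2)*(a + 7) + a*(a + 1)*(a + 7) + (a - 7/2)*(a + 1)*(a + 7) = 4*a^3 + 27*a^2/2 - 42*a - 49/2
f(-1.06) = -1.72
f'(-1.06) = 30.42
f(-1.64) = -28.92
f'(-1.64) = 63.05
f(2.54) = -82.35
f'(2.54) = 21.46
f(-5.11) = -341.77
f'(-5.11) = 8.90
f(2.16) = -83.78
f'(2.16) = -11.92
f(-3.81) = -249.65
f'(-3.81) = 110.26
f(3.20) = -41.13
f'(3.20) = 110.41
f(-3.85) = -254.04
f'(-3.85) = 109.04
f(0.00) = 0.00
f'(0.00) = -24.50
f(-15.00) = 31080.00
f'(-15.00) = -9857.00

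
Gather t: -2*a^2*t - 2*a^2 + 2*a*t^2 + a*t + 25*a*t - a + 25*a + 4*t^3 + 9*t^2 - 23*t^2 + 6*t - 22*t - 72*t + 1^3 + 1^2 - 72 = -2*a^2 + 24*a + 4*t^3 + t^2*(2*a - 14) + t*(-2*a^2 + 26*a - 88) - 70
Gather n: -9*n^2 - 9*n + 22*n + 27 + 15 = -9*n^2 + 13*n + 42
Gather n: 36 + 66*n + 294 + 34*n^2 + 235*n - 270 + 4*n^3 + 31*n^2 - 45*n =4*n^3 + 65*n^2 + 256*n + 60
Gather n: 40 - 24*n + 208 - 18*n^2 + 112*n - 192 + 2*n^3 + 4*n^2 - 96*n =2*n^3 - 14*n^2 - 8*n + 56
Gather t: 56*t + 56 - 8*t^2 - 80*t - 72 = -8*t^2 - 24*t - 16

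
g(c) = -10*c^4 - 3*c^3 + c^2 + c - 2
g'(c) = -40*c^3 - 9*c^2 + 2*c + 1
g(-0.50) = -2.50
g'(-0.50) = 2.75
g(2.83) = -700.58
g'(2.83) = -972.03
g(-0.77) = -4.32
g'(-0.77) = 12.39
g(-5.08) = -6247.69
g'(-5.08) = 5002.44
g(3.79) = -2210.44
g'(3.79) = -2298.29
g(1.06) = -16.01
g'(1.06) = -54.63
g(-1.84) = -96.39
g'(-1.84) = 216.03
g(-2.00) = -136.00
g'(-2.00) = 281.00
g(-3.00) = -725.00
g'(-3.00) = 994.00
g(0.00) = -2.00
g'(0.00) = 1.00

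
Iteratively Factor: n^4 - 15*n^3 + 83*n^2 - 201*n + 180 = (n - 4)*(n^3 - 11*n^2 + 39*n - 45) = (n - 4)*(n - 3)*(n^2 - 8*n + 15) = (n - 4)*(n - 3)^2*(n - 5)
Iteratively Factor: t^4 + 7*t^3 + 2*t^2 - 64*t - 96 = (t + 4)*(t^3 + 3*t^2 - 10*t - 24) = (t + 4)^2*(t^2 - t - 6) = (t + 2)*(t + 4)^2*(t - 3)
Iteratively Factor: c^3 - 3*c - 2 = (c - 2)*(c^2 + 2*c + 1) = (c - 2)*(c + 1)*(c + 1)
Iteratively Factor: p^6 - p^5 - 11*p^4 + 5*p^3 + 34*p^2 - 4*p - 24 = (p + 2)*(p^5 - 3*p^4 - 5*p^3 + 15*p^2 + 4*p - 12) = (p - 2)*(p + 2)*(p^4 - p^3 - 7*p^2 + p + 6) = (p - 2)*(p + 1)*(p + 2)*(p^3 - 2*p^2 - 5*p + 6) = (p - 2)*(p - 1)*(p + 1)*(p + 2)*(p^2 - p - 6) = (p - 3)*(p - 2)*(p - 1)*(p + 1)*(p + 2)*(p + 2)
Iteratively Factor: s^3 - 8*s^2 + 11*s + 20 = (s - 4)*(s^2 - 4*s - 5) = (s - 4)*(s + 1)*(s - 5)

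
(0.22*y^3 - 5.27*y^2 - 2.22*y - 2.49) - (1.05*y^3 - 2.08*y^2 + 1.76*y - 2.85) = -0.83*y^3 - 3.19*y^2 - 3.98*y + 0.36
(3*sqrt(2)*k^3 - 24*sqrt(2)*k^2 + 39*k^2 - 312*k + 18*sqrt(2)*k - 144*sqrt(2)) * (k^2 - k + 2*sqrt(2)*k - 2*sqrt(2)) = 3*sqrt(2)*k^5 - 27*sqrt(2)*k^4 + 51*k^4 - 459*k^3 + 120*sqrt(2)*k^3 - 864*sqrt(2)*k^2 + 480*k^2 - 648*k + 768*sqrt(2)*k + 576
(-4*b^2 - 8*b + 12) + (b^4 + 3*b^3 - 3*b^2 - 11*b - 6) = b^4 + 3*b^3 - 7*b^2 - 19*b + 6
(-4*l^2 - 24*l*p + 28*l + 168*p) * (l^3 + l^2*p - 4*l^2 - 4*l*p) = -4*l^5 - 28*l^4*p + 44*l^4 - 24*l^3*p^2 + 308*l^3*p - 112*l^3 + 264*l^2*p^2 - 784*l^2*p - 672*l*p^2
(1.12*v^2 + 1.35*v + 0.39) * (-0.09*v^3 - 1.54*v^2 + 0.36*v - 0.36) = -0.1008*v^5 - 1.8463*v^4 - 1.7109*v^3 - 0.5178*v^2 - 0.3456*v - 0.1404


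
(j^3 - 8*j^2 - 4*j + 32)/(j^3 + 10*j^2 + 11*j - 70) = (j^2 - 6*j - 16)/(j^2 + 12*j + 35)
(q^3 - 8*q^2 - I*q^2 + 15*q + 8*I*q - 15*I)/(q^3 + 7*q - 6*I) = (q^2 - 8*q + 15)/(q^2 + I*q + 6)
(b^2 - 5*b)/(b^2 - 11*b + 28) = b*(b - 5)/(b^2 - 11*b + 28)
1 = 1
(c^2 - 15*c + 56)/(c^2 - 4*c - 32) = (c - 7)/(c + 4)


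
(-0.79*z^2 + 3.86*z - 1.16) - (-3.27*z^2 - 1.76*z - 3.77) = 2.48*z^2 + 5.62*z + 2.61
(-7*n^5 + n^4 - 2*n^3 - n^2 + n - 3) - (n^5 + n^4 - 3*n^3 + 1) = -8*n^5 + n^3 - n^2 + n - 4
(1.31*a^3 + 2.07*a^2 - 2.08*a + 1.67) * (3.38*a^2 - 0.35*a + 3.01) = 4.4278*a^5 + 6.5381*a^4 - 3.8118*a^3 + 12.6033*a^2 - 6.8453*a + 5.0267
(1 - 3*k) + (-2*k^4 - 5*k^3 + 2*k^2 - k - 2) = -2*k^4 - 5*k^3 + 2*k^2 - 4*k - 1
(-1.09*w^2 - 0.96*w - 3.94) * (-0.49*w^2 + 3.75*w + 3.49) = 0.5341*w^4 - 3.6171*w^3 - 5.4735*w^2 - 18.1254*w - 13.7506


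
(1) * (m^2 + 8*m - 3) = m^2 + 8*m - 3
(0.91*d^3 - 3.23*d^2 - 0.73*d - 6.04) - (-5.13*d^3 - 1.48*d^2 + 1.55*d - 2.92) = 6.04*d^3 - 1.75*d^2 - 2.28*d - 3.12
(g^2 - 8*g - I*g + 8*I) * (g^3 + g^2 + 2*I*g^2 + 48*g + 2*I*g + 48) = g^5 - 7*g^4 + I*g^4 + 42*g^3 - 7*I*g^3 - 350*g^2 - 56*I*g^2 - 400*g + 336*I*g + 384*I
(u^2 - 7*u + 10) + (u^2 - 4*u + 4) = 2*u^2 - 11*u + 14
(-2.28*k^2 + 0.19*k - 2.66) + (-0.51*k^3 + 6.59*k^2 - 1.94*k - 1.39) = -0.51*k^3 + 4.31*k^2 - 1.75*k - 4.05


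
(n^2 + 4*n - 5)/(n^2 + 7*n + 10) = (n - 1)/(n + 2)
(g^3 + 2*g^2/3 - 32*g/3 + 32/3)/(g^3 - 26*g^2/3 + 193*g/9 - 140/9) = 3*(g^2 + 2*g - 8)/(3*g^2 - 22*g + 35)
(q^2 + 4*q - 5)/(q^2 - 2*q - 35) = (q - 1)/(q - 7)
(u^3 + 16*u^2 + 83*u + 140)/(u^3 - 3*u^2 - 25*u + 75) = (u^2 + 11*u + 28)/(u^2 - 8*u + 15)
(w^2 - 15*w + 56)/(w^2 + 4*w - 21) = (w^2 - 15*w + 56)/(w^2 + 4*w - 21)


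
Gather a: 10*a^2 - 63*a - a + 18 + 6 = 10*a^2 - 64*a + 24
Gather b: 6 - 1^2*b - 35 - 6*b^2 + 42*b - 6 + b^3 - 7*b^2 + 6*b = b^3 - 13*b^2 + 47*b - 35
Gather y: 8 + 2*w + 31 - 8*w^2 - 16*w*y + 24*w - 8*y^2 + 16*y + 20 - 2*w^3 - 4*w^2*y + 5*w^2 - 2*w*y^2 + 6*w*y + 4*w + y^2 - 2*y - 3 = -2*w^3 - 3*w^2 + 30*w + y^2*(-2*w - 7) + y*(-4*w^2 - 10*w + 14) + 56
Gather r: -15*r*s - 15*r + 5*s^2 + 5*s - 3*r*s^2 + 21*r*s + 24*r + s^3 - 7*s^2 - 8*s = r*(-3*s^2 + 6*s + 9) + s^3 - 2*s^2 - 3*s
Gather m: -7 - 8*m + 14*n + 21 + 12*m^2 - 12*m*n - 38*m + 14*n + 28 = 12*m^2 + m*(-12*n - 46) + 28*n + 42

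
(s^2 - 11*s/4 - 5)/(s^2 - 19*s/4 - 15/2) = (s - 4)/(s - 6)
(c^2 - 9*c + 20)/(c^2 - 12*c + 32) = (c - 5)/(c - 8)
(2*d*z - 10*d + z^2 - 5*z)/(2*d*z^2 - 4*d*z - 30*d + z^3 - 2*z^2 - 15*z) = 1/(z + 3)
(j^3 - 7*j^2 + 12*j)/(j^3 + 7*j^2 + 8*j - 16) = j*(j^2 - 7*j + 12)/(j^3 + 7*j^2 + 8*j - 16)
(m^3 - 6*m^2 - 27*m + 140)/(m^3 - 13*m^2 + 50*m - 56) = (m + 5)/(m - 2)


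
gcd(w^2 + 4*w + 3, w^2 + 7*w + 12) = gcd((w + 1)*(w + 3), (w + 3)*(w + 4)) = w + 3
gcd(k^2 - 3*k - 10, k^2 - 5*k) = k - 5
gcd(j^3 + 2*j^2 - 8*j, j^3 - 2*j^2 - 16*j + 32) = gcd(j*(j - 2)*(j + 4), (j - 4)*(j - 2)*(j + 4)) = j^2 + 2*j - 8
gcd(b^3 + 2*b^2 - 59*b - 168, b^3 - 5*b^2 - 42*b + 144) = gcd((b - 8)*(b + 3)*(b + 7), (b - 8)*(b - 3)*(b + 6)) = b - 8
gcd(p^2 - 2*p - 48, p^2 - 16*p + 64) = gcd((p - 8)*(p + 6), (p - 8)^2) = p - 8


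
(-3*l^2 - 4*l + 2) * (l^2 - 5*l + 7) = -3*l^4 + 11*l^3 + l^2 - 38*l + 14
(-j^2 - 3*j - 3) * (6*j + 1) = -6*j^3 - 19*j^2 - 21*j - 3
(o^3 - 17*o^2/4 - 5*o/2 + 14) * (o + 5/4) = o^4 - 3*o^3 - 125*o^2/16 + 87*o/8 + 35/2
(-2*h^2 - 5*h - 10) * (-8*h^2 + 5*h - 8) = 16*h^4 + 30*h^3 + 71*h^2 - 10*h + 80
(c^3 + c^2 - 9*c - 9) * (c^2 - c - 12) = c^5 - 22*c^3 - 12*c^2 + 117*c + 108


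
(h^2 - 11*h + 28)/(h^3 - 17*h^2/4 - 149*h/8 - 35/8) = 8*(h - 4)/(8*h^2 + 22*h + 5)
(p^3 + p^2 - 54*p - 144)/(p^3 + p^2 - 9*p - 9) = (p^2 - 2*p - 48)/(p^2 - 2*p - 3)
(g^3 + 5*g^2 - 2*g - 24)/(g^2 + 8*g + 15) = (g^2 + 2*g - 8)/(g + 5)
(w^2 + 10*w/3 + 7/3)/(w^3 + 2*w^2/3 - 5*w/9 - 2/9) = 3*(3*w + 7)/(9*w^2 - 3*w - 2)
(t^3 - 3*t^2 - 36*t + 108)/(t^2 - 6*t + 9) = (t^2 - 36)/(t - 3)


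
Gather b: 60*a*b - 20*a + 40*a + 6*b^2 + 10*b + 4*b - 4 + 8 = 20*a + 6*b^2 + b*(60*a + 14) + 4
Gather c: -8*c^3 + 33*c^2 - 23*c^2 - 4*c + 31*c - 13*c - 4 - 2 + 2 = -8*c^3 + 10*c^2 + 14*c - 4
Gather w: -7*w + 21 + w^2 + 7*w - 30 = w^2 - 9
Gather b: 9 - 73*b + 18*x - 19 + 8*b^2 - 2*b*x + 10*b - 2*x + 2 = 8*b^2 + b*(-2*x - 63) + 16*x - 8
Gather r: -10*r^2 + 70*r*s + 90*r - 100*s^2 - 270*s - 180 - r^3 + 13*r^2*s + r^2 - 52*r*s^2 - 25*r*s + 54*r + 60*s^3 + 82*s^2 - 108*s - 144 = -r^3 + r^2*(13*s - 9) + r*(-52*s^2 + 45*s + 144) + 60*s^3 - 18*s^2 - 378*s - 324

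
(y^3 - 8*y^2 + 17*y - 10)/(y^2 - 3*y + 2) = y - 5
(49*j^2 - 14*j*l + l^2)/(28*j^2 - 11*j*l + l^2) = (7*j - l)/(4*j - l)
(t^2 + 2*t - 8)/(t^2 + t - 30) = (t^2 + 2*t - 8)/(t^2 + t - 30)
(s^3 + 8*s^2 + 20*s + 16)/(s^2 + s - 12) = (s^2 + 4*s + 4)/(s - 3)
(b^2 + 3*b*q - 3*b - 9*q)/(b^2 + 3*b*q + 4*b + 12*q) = (b - 3)/(b + 4)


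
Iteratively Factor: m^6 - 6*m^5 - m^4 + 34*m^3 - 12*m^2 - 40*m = (m - 2)*(m^5 - 4*m^4 - 9*m^3 + 16*m^2 + 20*m) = (m - 2)*(m + 1)*(m^4 - 5*m^3 - 4*m^2 + 20*m) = (m - 2)*(m + 1)*(m + 2)*(m^3 - 7*m^2 + 10*m) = (m - 5)*(m - 2)*(m + 1)*(m + 2)*(m^2 - 2*m) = m*(m - 5)*(m - 2)*(m + 1)*(m + 2)*(m - 2)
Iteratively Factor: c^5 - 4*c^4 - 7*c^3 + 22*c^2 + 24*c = (c + 2)*(c^4 - 6*c^3 + 5*c^2 + 12*c) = (c - 4)*(c + 2)*(c^3 - 2*c^2 - 3*c) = (c - 4)*(c + 1)*(c + 2)*(c^2 - 3*c) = (c - 4)*(c - 3)*(c + 1)*(c + 2)*(c)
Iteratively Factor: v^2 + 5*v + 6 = (v + 3)*(v + 2)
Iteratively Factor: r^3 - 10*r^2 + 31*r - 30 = (r - 5)*(r^2 - 5*r + 6) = (r - 5)*(r - 3)*(r - 2)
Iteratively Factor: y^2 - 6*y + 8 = (y - 4)*(y - 2)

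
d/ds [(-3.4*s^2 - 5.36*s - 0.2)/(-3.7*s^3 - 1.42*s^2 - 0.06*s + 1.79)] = (-12.58*s^4 - 39.664*s^3 - 9.6272*s^2 - 12.74*s - 9.6064)/(13.69*s^6 + 10.508*s^5 + 2.4604*s^4 - 13.0756*s^3 - 5.08*s^2 - 0.2148*s + 3.2041)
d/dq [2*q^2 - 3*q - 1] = 4*q - 3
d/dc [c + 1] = 1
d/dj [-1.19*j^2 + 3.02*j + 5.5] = 3.02 - 2.38*j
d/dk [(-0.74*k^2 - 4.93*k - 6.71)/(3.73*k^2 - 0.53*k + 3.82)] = (18.7811*k^2 + 44.403*k - 22.3889)/(13.9129*k^4 - 3.9538*k^3 + 28.7781*k^2 - 4.0492*k + 14.5924)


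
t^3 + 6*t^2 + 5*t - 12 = (t - 1)*(t + 3)*(t + 4)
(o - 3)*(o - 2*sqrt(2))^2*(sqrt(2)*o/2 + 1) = sqrt(2)*o^4/2 - 3*o^3 - 3*sqrt(2)*o^3/2 + 9*o^2 + 8*o - 24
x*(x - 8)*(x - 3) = x^3 - 11*x^2 + 24*x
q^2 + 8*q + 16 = (q + 4)^2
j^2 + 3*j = j*(j + 3)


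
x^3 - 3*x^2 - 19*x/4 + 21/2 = (x - 7/2)*(x - 3/2)*(x + 2)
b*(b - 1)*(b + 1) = b^3 - b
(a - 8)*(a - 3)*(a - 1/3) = a^3 - 34*a^2/3 + 83*a/3 - 8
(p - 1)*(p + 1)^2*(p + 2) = p^4 + 3*p^3 + p^2 - 3*p - 2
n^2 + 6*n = n*(n + 6)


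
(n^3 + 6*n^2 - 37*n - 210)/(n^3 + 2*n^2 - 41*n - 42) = (n + 5)/(n + 1)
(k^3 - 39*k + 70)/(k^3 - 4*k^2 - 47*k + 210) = (k - 2)/(k - 6)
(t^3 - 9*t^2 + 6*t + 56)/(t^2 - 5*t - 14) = t - 4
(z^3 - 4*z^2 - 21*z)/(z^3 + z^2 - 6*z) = (z - 7)/(z - 2)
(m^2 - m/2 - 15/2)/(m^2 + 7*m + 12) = (2*m^2 - m - 15)/(2*(m^2 + 7*m + 12))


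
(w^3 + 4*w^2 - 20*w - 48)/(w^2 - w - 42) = (w^2 - 2*w - 8)/(w - 7)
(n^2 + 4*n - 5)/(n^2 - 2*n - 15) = (-n^2 - 4*n + 5)/(-n^2 + 2*n + 15)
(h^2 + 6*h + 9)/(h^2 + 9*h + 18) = (h + 3)/(h + 6)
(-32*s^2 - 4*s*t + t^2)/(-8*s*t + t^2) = (4*s + t)/t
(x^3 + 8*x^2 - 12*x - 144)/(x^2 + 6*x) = x + 2 - 24/x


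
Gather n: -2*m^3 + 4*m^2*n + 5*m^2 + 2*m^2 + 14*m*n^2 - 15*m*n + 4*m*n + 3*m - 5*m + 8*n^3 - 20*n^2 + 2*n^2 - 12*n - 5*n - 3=-2*m^3 + 7*m^2 - 2*m + 8*n^3 + n^2*(14*m - 18) + n*(4*m^2 - 11*m - 17) - 3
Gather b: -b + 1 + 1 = 2 - b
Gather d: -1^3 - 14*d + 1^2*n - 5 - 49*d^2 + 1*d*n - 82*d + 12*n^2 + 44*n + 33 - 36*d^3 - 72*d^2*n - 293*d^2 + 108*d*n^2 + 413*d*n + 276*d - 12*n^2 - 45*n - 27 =-36*d^3 + d^2*(-72*n - 342) + d*(108*n^2 + 414*n + 180)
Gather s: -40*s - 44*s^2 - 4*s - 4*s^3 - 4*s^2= -4*s^3 - 48*s^2 - 44*s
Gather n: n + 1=n + 1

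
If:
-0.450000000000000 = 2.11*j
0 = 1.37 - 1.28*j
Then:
No Solution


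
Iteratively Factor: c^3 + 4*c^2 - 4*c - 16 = (c - 2)*(c^2 + 6*c + 8) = (c - 2)*(c + 2)*(c + 4)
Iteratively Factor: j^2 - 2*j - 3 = (j - 3)*(j + 1)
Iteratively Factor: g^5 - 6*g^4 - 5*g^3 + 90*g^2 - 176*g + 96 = (g + 4)*(g^4 - 10*g^3 + 35*g^2 - 50*g + 24) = (g - 4)*(g + 4)*(g^3 - 6*g^2 + 11*g - 6) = (g - 4)*(g - 2)*(g + 4)*(g^2 - 4*g + 3) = (g - 4)*(g - 2)*(g - 1)*(g + 4)*(g - 3)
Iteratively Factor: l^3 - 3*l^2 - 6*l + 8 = (l - 4)*(l^2 + l - 2) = (l - 4)*(l - 1)*(l + 2)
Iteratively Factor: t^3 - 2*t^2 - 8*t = (t - 4)*(t^2 + 2*t) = t*(t - 4)*(t + 2)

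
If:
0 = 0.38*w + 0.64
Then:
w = -1.68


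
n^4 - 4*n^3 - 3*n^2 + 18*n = n*(n - 3)^2*(n + 2)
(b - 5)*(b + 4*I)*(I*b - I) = I*b^3 - 4*b^2 - 6*I*b^2 + 24*b + 5*I*b - 20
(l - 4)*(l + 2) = l^2 - 2*l - 8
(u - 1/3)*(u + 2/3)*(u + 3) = u^3 + 10*u^2/3 + 7*u/9 - 2/3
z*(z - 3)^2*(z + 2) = z^4 - 4*z^3 - 3*z^2 + 18*z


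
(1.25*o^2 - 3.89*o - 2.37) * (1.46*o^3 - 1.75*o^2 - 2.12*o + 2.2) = 1.825*o^5 - 7.8669*o^4 + 0.697299999999999*o^3 + 15.1443*o^2 - 3.5336*o - 5.214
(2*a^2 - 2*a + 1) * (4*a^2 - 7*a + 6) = 8*a^4 - 22*a^3 + 30*a^2 - 19*a + 6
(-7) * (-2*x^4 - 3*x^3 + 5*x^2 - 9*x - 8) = 14*x^4 + 21*x^3 - 35*x^2 + 63*x + 56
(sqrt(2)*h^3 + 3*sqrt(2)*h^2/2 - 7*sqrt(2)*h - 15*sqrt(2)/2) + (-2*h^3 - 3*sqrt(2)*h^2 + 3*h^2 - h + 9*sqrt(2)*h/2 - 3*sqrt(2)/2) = -2*h^3 + sqrt(2)*h^3 - 3*sqrt(2)*h^2/2 + 3*h^2 - 5*sqrt(2)*h/2 - h - 9*sqrt(2)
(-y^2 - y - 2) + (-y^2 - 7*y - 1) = -2*y^2 - 8*y - 3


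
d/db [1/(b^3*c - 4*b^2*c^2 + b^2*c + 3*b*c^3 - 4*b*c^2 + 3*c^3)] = (-3*b^2 + 8*b*c - 2*b - 3*c^2 + 4*c)/(c*(b^3 - 4*b^2*c + b^2 + 3*b*c^2 - 4*b*c + 3*c^2)^2)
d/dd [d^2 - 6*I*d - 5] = 2*d - 6*I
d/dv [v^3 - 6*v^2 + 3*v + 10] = 3*v^2 - 12*v + 3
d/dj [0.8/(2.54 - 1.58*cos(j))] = -1.264*sin(j)/(1.58*cos(j) - 2.54)^2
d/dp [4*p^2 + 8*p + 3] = 8*p + 8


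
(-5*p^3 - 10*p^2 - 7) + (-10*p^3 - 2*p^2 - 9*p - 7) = -15*p^3 - 12*p^2 - 9*p - 14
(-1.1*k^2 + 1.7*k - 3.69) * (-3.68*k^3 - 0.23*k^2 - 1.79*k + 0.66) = 4.048*k^5 - 6.003*k^4 + 15.1572*k^3 - 2.9203*k^2 + 7.7271*k - 2.4354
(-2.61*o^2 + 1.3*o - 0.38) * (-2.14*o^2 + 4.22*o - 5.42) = 5.5854*o^4 - 13.7962*o^3 + 20.4454*o^2 - 8.6496*o + 2.0596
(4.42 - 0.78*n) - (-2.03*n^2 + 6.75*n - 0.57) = 2.03*n^2 - 7.53*n + 4.99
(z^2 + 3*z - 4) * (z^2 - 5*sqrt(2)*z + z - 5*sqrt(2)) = z^4 - 5*sqrt(2)*z^3 + 4*z^3 - 20*sqrt(2)*z^2 - z^2 - 4*z + 5*sqrt(2)*z + 20*sqrt(2)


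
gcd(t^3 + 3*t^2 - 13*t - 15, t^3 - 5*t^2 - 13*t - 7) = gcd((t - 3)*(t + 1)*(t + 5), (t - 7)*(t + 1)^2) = t + 1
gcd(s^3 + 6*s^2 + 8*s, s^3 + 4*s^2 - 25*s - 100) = s + 4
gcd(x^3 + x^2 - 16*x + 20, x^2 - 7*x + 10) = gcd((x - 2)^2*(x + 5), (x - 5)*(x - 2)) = x - 2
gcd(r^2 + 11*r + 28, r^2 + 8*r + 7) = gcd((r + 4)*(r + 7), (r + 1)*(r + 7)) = r + 7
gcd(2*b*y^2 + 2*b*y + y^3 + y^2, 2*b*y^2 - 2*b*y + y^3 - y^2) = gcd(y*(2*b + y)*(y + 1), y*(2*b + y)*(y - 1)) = 2*b*y + y^2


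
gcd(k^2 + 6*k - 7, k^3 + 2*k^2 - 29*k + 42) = k + 7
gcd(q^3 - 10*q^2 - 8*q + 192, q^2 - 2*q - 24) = q^2 - 2*q - 24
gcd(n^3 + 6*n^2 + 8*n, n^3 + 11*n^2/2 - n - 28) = n + 4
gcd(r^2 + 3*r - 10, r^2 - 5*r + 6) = r - 2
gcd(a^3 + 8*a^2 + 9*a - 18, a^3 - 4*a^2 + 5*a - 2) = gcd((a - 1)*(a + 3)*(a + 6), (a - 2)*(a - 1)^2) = a - 1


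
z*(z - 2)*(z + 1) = z^3 - z^2 - 2*z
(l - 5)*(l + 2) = l^2 - 3*l - 10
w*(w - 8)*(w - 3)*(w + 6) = w^4 - 5*w^3 - 42*w^2 + 144*w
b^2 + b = b*(b + 1)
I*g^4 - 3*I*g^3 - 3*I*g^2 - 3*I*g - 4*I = (g - 4)*(g - I)*(g + I)*(I*g + I)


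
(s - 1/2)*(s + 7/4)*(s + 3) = s^3 + 17*s^2/4 + 23*s/8 - 21/8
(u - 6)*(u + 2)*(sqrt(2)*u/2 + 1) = sqrt(2)*u^3/2 - 2*sqrt(2)*u^2 + u^2 - 6*sqrt(2)*u - 4*u - 12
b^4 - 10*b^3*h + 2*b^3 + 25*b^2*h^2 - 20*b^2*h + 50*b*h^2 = b*(b + 2)*(b - 5*h)^2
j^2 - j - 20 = (j - 5)*(j + 4)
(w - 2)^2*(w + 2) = w^3 - 2*w^2 - 4*w + 8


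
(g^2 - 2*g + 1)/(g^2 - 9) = (g^2 - 2*g + 1)/(g^2 - 9)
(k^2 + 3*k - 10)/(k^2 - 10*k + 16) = (k + 5)/(k - 8)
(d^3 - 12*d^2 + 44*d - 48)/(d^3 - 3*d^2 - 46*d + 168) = (d - 2)/(d + 7)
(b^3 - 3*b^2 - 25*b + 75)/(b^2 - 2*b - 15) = (b^2 + 2*b - 15)/(b + 3)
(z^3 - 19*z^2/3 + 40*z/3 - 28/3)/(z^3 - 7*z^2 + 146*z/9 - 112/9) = 3*(z - 2)/(3*z - 8)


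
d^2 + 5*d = d*(d + 5)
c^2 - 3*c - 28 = (c - 7)*(c + 4)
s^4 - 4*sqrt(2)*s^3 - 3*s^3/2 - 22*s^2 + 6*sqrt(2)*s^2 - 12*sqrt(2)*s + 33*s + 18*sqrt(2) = (s - 3/2)*(s - 6*sqrt(2))*(s + sqrt(2))^2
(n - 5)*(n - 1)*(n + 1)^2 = n^4 - 4*n^3 - 6*n^2 + 4*n + 5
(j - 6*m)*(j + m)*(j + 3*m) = j^3 - 2*j^2*m - 21*j*m^2 - 18*m^3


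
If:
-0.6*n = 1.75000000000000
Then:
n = -2.92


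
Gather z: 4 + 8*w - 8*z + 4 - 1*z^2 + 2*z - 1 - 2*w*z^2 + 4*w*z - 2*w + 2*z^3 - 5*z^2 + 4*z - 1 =6*w + 2*z^3 + z^2*(-2*w - 6) + z*(4*w - 2) + 6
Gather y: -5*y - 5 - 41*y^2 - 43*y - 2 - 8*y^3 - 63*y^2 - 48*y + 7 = -8*y^3 - 104*y^2 - 96*y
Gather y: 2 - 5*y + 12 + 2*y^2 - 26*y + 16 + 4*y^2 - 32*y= 6*y^2 - 63*y + 30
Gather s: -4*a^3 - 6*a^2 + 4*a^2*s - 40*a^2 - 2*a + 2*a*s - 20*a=-4*a^3 - 46*a^2 - 22*a + s*(4*a^2 + 2*a)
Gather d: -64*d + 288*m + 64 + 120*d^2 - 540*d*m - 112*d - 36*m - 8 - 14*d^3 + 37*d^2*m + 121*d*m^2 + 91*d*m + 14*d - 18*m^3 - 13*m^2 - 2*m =-14*d^3 + d^2*(37*m + 120) + d*(121*m^2 - 449*m - 162) - 18*m^3 - 13*m^2 + 250*m + 56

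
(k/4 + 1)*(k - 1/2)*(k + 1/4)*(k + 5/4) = k^4/4 + 5*k^3/4 + 57*k^2/64 - 61*k/128 - 5/32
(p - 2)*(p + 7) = p^2 + 5*p - 14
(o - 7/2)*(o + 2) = o^2 - 3*o/2 - 7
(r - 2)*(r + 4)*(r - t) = r^3 - r^2*t + 2*r^2 - 2*r*t - 8*r + 8*t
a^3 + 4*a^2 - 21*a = a*(a - 3)*(a + 7)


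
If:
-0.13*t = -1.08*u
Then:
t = 8.30769230769231*u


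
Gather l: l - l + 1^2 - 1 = 0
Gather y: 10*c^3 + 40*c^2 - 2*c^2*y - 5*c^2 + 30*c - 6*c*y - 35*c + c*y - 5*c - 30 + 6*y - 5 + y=10*c^3 + 35*c^2 - 10*c + y*(-2*c^2 - 5*c + 7) - 35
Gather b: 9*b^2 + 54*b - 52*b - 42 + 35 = 9*b^2 + 2*b - 7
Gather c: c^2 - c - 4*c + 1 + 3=c^2 - 5*c + 4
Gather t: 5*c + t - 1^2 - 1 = 5*c + t - 2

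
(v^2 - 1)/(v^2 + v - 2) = (v + 1)/(v + 2)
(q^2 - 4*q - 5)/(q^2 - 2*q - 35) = (-q^2 + 4*q + 5)/(-q^2 + 2*q + 35)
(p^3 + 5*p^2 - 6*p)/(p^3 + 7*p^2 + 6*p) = (p - 1)/(p + 1)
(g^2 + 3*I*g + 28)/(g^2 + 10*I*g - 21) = (g - 4*I)/(g + 3*I)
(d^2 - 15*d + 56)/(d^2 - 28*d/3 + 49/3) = 3*(d - 8)/(3*d - 7)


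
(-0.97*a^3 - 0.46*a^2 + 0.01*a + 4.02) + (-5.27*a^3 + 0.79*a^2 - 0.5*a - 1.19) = -6.24*a^3 + 0.33*a^2 - 0.49*a + 2.83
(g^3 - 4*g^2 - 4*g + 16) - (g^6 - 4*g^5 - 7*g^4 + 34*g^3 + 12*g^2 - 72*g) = -g^6 + 4*g^5 + 7*g^4 - 33*g^3 - 16*g^2 + 68*g + 16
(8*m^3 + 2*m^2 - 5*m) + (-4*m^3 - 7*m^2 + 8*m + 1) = 4*m^3 - 5*m^2 + 3*m + 1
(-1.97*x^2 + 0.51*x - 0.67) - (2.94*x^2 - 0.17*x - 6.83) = -4.91*x^2 + 0.68*x + 6.16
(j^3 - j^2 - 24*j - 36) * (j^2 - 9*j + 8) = j^5 - 10*j^4 - 7*j^3 + 172*j^2 + 132*j - 288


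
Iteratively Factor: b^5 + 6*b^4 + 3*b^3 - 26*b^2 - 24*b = (b + 4)*(b^4 + 2*b^3 - 5*b^2 - 6*b) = b*(b + 4)*(b^3 + 2*b^2 - 5*b - 6) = b*(b + 1)*(b + 4)*(b^2 + b - 6) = b*(b + 1)*(b + 3)*(b + 4)*(b - 2)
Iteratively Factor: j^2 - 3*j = (j - 3)*(j)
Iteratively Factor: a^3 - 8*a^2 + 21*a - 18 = (a - 3)*(a^2 - 5*a + 6) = (a - 3)*(a - 2)*(a - 3)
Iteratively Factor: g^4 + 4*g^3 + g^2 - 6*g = (g - 1)*(g^3 + 5*g^2 + 6*g) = g*(g - 1)*(g^2 + 5*g + 6) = g*(g - 1)*(g + 3)*(g + 2)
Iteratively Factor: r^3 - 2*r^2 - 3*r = (r)*(r^2 - 2*r - 3) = r*(r + 1)*(r - 3)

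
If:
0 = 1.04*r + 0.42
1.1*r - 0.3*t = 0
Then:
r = -0.40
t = -1.48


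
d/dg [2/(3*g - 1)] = -6/(3*g - 1)^2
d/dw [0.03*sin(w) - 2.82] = 0.03*cos(w)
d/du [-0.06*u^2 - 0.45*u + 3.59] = -0.12*u - 0.45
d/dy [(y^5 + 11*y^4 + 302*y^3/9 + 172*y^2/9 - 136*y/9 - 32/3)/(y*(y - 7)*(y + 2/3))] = 2*(3*y^5 - 16*y^4 - 217*y^3 - 282*y^2 + 48*y - 168)/(3*y^2*(y^2 - 14*y + 49))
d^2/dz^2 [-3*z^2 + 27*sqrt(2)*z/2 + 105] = -6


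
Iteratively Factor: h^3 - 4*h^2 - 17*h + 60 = (h + 4)*(h^2 - 8*h + 15) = (h - 3)*(h + 4)*(h - 5)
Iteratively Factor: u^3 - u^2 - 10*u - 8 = (u + 1)*(u^2 - 2*u - 8) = (u + 1)*(u + 2)*(u - 4)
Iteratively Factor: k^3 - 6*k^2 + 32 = (k - 4)*(k^2 - 2*k - 8) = (k - 4)^2*(k + 2)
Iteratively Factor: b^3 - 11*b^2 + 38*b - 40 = (b - 2)*(b^2 - 9*b + 20) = (b - 4)*(b - 2)*(b - 5)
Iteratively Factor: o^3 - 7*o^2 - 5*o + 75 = (o + 3)*(o^2 - 10*o + 25) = (o - 5)*(o + 3)*(o - 5)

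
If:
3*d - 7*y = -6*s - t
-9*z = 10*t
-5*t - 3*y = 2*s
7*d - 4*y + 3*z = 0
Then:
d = 3*z/125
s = 531*z/500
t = -9*z/10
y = 99*z/125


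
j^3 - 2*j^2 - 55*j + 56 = (j - 8)*(j - 1)*(j + 7)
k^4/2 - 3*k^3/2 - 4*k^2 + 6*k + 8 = (k/2 + 1)*(k - 4)*(k - 2)*(k + 1)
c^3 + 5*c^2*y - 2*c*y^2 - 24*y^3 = (c - 2*y)*(c + 3*y)*(c + 4*y)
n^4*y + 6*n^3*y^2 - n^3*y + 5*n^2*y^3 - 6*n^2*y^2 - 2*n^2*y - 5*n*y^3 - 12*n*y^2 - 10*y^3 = (n - 2)*(n + y)*(n + 5*y)*(n*y + y)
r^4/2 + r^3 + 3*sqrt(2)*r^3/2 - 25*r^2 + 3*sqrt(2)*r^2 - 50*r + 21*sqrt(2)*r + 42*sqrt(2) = (r/2 + 1)*(r - 3*sqrt(2))*(r - sqrt(2))*(r + 7*sqrt(2))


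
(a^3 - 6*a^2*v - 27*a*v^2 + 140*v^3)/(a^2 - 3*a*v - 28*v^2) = (a^2 + a*v - 20*v^2)/(a + 4*v)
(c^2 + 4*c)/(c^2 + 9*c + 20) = c/(c + 5)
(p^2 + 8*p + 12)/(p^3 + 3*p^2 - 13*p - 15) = (p^2 + 8*p + 12)/(p^3 + 3*p^2 - 13*p - 15)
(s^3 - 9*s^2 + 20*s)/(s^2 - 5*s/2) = 2*(s^2 - 9*s + 20)/(2*s - 5)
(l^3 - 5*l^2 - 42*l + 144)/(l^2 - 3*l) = l - 2 - 48/l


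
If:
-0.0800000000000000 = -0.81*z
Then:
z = 0.10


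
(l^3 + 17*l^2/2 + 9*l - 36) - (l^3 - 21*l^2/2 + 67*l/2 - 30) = 19*l^2 - 49*l/2 - 6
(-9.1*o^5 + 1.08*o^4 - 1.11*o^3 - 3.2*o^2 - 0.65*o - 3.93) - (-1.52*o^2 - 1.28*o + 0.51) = -9.1*o^5 + 1.08*o^4 - 1.11*o^3 - 1.68*o^2 + 0.63*o - 4.44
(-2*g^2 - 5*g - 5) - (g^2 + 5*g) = -3*g^2 - 10*g - 5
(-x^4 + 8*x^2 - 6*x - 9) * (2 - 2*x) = 2*x^5 - 2*x^4 - 16*x^3 + 28*x^2 + 6*x - 18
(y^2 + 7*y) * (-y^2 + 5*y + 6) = -y^4 - 2*y^3 + 41*y^2 + 42*y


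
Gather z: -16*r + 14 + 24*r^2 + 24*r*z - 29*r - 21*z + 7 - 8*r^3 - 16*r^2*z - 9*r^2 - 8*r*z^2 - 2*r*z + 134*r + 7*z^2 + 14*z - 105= -8*r^3 + 15*r^2 + 89*r + z^2*(7 - 8*r) + z*(-16*r^2 + 22*r - 7) - 84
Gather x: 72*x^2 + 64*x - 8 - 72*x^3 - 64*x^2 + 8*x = -72*x^3 + 8*x^2 + 72*x - 8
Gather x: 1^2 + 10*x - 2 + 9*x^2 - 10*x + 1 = 9*x^2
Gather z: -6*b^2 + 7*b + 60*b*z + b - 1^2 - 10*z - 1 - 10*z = -6*b^2 + 8*b + z*(60*b - 20) - 2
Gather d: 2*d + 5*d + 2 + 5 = 7*d + 7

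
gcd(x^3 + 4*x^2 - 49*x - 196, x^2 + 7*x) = x + 7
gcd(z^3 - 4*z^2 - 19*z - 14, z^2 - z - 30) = 1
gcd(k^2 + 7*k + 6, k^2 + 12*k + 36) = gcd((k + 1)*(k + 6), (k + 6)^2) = k + 6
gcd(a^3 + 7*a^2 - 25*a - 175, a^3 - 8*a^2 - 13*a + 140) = a - 5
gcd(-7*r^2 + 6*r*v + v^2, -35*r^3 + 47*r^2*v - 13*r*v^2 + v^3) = r - v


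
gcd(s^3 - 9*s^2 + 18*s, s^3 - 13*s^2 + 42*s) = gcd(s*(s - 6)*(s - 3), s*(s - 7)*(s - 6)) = s^2 - 6*s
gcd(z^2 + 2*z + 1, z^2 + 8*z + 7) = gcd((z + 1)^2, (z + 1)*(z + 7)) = z + 1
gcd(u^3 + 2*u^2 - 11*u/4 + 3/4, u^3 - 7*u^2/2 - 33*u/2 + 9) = u^2 + 5*u/2 - 3/2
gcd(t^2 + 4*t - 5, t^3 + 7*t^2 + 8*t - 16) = t - 1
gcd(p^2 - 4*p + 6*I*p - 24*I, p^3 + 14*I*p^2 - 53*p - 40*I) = 1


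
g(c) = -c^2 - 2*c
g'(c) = -2*c - 2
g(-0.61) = 0.85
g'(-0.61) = -0.78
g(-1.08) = 0.99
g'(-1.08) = 0.16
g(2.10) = -8.61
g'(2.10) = -6.20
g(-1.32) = 0.90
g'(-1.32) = 0.64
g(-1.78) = 0.39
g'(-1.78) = 1.56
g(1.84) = -7.07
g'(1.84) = -5.68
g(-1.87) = 0.24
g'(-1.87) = 1.74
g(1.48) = -5.15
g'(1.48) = -4.96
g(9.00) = -99.00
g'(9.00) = -20.00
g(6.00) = -48.00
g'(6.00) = -14.00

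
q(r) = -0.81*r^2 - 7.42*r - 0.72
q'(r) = -1.62*r - 7.42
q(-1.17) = 6.85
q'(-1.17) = -5.52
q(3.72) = -39.53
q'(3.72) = -13.45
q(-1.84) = 10.19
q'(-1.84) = -4.44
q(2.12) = -20.09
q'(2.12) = -10.85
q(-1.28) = 7.45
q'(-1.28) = -5.35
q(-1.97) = 10.75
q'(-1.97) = -4.23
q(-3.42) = 15.18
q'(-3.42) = -1.88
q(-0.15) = 0.37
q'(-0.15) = -7.18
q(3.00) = -30.27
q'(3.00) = -12.28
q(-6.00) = 14.64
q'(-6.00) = 2.30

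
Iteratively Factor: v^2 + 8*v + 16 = (v + 4)*(v + 4)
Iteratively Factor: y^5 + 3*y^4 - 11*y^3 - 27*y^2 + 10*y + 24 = (y - 1)*(y^4 + 4*y^3 - 7*y^2 - 34*y - 24) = (y - 1)*(y + 1)*(y^3 + 3*y^2 - 10*y - 24) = (y - 1)*(y + 1)*(y + 4)*(y^2 - y - 6) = (y - 3)*(y - 1)*(y + 1)*(y + 4)*(y + 2)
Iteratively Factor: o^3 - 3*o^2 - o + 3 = (o - 3)*(o^2 - 1) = (o - 3)*(o - 1)*(o + 1)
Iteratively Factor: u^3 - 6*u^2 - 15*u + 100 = (u - 5)*(u^2 - u - 20) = (u - 5)^2*(u + 4)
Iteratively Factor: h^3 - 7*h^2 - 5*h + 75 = (h + 3)*(h^2 - 10*h + 25) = (h - 5)*(h + 3)*(h - 5)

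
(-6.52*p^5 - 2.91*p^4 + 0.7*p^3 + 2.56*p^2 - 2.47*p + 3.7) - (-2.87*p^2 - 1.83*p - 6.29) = -6.52*p^5 - 2.91*p^4 + 0.7*p^3 + 5.43*p^2 - 0.64*p + 9.99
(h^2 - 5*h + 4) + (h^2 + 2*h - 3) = 2*h^2 - 3*h + 1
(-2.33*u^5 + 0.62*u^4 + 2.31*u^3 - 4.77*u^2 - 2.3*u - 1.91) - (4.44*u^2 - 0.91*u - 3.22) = -2.33*u^5 + 0.62*u^4 + 2.31*u^3 - 9.21*u^2 - 1.39*u + 1.31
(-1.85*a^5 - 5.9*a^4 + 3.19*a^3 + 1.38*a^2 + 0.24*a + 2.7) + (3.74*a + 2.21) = -1.85*a^5 - 5.9*a^4 + 3.19*a^3 + 1.38*a^2 + 3.98*a + 4.91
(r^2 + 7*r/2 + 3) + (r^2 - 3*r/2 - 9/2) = 2*r^2 + 2*r - 3/2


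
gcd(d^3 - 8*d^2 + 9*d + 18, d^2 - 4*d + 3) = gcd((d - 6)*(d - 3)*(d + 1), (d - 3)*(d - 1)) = d - 3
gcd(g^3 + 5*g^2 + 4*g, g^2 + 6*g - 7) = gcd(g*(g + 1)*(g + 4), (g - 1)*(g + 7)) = 1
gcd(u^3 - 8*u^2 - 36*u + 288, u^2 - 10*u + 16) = u - 8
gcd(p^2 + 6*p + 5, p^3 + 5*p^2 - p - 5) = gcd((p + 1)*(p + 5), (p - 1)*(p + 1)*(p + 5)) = p^2 + 6*p + 5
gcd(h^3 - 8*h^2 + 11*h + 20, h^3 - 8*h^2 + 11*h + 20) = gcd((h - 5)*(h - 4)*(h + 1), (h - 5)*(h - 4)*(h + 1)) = h^3 - 8*h^2 + 11*h + 20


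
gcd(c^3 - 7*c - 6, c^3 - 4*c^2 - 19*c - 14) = c^2 + 3*c + 2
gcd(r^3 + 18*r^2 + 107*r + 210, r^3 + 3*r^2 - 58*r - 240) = r^2 + 11*r + 30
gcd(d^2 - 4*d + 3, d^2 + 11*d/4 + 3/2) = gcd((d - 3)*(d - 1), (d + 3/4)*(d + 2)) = 1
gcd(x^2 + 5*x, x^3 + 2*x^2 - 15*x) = x^2 + 5*x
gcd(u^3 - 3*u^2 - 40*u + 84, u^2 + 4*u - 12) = u^2 + 4*u - 12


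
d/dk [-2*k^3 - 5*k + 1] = -6*k^2 - 5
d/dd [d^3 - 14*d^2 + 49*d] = 3*d^2 - 28*d + 49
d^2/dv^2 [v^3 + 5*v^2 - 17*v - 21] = 6*v + 10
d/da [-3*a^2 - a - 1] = -6*a - 1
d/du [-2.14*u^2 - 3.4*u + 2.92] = -4.28*u - 3.4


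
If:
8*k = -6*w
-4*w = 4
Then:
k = 3/4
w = -1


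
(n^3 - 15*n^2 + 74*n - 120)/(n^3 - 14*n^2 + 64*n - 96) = (n - 5)/(n - 4)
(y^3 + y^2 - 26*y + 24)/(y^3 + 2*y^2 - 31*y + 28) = (y + 6)/(y + 7)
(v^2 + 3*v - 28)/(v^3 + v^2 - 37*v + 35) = (v - 4)/(v^2 - 6*v + 5)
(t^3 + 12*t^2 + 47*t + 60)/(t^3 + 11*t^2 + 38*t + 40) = (t + 3)/(t + 2)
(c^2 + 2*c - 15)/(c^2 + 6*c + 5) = (c - 3)/(c + 1)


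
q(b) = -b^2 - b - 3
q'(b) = -2*b - 1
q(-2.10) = -5.31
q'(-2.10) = 3.20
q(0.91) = -4.74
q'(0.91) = -2.82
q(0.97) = -4.91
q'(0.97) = -2.94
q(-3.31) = -10.65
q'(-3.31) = 5.62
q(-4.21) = -16.51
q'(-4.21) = 7.42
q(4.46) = -27.35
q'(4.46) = -9.92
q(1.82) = -8.13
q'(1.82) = -4.64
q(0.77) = -4.36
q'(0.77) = -2.54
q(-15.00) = -213.00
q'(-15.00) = 29.00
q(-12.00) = -135.00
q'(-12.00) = 23.00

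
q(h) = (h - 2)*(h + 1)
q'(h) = 2*h - 1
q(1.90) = -0.29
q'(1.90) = 2.80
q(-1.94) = 3.70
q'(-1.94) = -4.88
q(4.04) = 10.28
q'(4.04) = 7.08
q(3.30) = 5.59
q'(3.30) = 5.60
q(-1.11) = 0.34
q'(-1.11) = -3.22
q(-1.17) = 0.54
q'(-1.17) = -3.34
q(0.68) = -2.22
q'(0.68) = 0.36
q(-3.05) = 10.35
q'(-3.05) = -7.10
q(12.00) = 130.00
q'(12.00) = 23.00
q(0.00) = -2.00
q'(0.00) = -1.00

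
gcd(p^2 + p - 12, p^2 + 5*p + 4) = p + 4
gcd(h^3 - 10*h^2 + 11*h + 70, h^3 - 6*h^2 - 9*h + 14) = h^2 - 5*h - 14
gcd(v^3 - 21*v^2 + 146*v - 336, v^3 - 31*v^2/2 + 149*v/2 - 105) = v^2 - 13*v + 42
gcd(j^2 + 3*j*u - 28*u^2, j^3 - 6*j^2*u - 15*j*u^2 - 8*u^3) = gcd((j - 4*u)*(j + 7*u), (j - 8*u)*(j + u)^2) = 1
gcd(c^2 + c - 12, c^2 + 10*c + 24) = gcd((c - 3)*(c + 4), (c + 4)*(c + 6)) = c + 4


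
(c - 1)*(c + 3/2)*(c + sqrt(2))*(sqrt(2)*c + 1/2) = sqrt(2)*c^4 + sqrt(2)*c^3/2 + 5*c^3/2 - sqrt(2)*c^2 + 5*c^2/4 - 15*c/4 + sqrt(2)*c/4 - 3*sqrt(2)/4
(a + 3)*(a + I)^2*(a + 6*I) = a^4 + 3*a^3 + 8*I*a^3 - 13*a^2 + 24*I*a^2 - 39*a - 6*I*a - 18*I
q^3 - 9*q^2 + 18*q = q*(q - 6)*(q - 3)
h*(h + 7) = h^2 + 7*h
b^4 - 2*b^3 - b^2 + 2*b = b*(b - 2)*(b - 1)*(b + 1)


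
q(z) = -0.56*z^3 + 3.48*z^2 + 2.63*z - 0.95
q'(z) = -1.68*z^2 + 6.96*z + 2.63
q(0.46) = 0.94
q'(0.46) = 5.48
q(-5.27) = 163.80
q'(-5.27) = -80.71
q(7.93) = -40.51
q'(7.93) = -47.82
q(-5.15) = 154.29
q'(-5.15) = -77.77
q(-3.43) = 53.57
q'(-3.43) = -41.01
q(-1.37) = 3.42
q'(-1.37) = -10.06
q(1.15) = 5.83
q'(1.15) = 8.41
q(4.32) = 30.21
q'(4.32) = 1.34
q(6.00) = 19.15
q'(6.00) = -16.09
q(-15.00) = 2632.60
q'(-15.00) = -479.77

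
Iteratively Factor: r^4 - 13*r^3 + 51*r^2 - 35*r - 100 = (r - 5)*(r^3 - 8*r^2 + 11*r + 20) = (r - 5)*(r - 4)*(r^2 - 4*r - 5) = (r - 5)^2*(r - 4)*(r + 1)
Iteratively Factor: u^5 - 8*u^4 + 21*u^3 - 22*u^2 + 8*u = (u)*(u^4 - 8*u^3 + 21*u^2 - 22*u + 8) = u*(u - 4)*(u^3 - 4*u^2 + 5*u - 2) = u*(u - 4)*(u - 1)*(u^2 - 3*u + 2) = u*(u - 4)*(u - 1)^2*(u - 2)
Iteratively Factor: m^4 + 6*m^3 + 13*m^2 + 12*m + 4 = (m + 1)*(m^3 + 5*m^2 + 8*m + 4) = (m + 1)*(m + 2)*(m^2 + 3*m + 2) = (m + 1)*(m + 2)^2*(m + 1)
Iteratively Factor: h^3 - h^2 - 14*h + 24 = (h - 2)*(h^2 + h - 12) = (h - 3)*(h - 2)*(h + 4)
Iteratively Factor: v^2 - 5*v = (v)*(v - 5)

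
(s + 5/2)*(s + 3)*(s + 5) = s^3 + 21*s^2/2 + 35*s + 75/2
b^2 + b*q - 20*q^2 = (b - 4*q)*(b + 5*q)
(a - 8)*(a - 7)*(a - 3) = a^3 - 18*a^2 + 101*a - 168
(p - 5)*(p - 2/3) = p^2 - 17*p/3 + 10/3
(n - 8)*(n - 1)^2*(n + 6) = n^4 - 4*n^3 - 43*n^2 + 94*n - 48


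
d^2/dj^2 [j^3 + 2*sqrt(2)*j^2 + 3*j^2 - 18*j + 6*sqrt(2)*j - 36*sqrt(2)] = 6*j + 4*sqrt(2) + 6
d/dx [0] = 0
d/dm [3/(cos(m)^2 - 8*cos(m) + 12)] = 6*(cos(m) - 4)*sin(m)/(cos(m)^2 - 8*cos(m) + 12)^2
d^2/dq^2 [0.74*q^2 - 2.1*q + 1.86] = 1.48000000000000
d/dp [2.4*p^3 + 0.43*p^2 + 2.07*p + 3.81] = 7.2*p^2 + 0.86*p + 2.07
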